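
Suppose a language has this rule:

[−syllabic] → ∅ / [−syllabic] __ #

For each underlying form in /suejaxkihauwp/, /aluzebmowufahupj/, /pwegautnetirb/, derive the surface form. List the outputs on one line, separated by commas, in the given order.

suejaxkihauw, aluzebmowufahup, pwegautnetir

/suejaxkihauwp/: /p/ is the second consonant of a word-final cluster /wp/, so it deletes. → [suejaxkihauw].
/aluzebmowufahupj/: /j/ is the second consonant of a word-final cluster /pj/, so it deletes. → [aluzebmowufahup].
/pwegautnetirb/: /b/ is the second consonant of a word-final cluster /rb/, so it deletes. → [pwegautnetir].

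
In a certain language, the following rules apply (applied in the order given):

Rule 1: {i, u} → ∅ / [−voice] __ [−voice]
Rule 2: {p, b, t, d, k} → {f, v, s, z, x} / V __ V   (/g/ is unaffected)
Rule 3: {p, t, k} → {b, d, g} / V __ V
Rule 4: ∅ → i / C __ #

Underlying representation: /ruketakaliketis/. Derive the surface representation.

Rule 1 (high vowel syncope): /i/ is a high vowel flanked by voiceless consonants /t/ and /s/, so it deletes. /ruketakaliketis/ → ruketakalikets.
Rule 2 (intervocalic spirantization): /k/ is a stop between vowels /u/ and /e/, so it spirantizes to the fricative [x]. /t/ is a stop between vowels /e/ and /a/, so it spirantizes to the fricative [s]. /k/ is a stop between vowels /a/ and /a/, so it spirantizes to the fricative [x]. /k/ is a stop between vowels /i/ and /e/, so it spirantizes to the fricative [x]. /ruketakalikets/ → ruxesaxalixets.
Rule 3 (intervocalic voicing): no segment meets the environment; /ruxesaxalixets/ is unchanged.
Rule 4 (final i-epenthesis): the form ends in the consonant /s/, so [i] is inserted word-finally. /ruxesaxalixets/ → ruxesaxalixetsi.

ruxesaxalixetsi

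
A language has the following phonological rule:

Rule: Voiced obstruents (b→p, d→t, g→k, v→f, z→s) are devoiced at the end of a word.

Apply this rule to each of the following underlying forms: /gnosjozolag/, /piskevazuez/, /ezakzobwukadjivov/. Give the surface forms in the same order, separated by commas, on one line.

gnosjozolak, piskevazues, ezakzobwukadjivof

/gnosjozolag/: /g/ is a voiced obstruent in word-final position, so it devoices to [k]. → [gnosjozolak].
/piskevazuez/: /z/ is a voiced obstruent in word-final position, so it devoices to [s]. → [piskevazues].
/ezakzobwukadjivov/: /v/ is a voiced obstruent in word-final position, so it devoices to [f]. → [ezakzobwukadjivof].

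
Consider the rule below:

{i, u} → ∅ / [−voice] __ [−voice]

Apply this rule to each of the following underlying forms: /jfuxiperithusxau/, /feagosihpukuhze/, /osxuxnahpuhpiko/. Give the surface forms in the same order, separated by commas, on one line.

/jfuxiperithusxau/: /u/ is a high vowel flanked by voiceless consonants /f/ and /x/, so it deletes. /i/ is a high vowel flanked by voiceless consonants /x/ and /p/, so it deletes. /u/ is a high vowel flanked by voiceless consonants /h/ and /s/, so it deletes. → [jfxperithsxau].
/feagosihpukuhze/: /i/ is a high vowel flanked by voiceless consonants /s/ and /h/, so it deletes. /u/ is a high vowel flanked by voiceless consonants /p/ and /k/, so it deletes. /u/ is a high vowel flanked by voiceless consonants /k/ and /h/, so it deletes. → [feagoshpkhze].
/osxuxnahpuhpiko/: /u/ is a high vowel flanked by voiceless consonants /x/ and /x/, so it deletes. /u/ is a high vowel flanked by voiceless consonants /p/ and /h/, so it deletes. /i/ is a high vowel flanked by voiceless consonants /p/ and /k/, so it deletes. → [osxxnahphpko].

jfxperithsxau, feagoshpkhze, osxxnahphpko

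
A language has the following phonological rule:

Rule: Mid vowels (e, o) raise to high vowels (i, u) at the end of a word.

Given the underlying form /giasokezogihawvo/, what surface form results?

Scanning /giasokezogihawvo/: /o/ at position 5 is not in the conditioning environment; /e/ at position 7 is not in the conditioning environment; /o/ at position 9 is not in the conditioning environment; /o/ is a mid vowel in word-final position, so it raises to [u].
Result: [giasokezogihawvu].

giasokezogihawvu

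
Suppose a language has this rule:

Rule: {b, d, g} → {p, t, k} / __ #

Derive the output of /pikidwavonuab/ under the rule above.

/b/ is a voiced stop in word-final position, so it devoices to [p].
The other instance of /d/ does not occur in the required environment and remains unchanged.
Surface form: [pikidwavonuap].

pikidwavonuap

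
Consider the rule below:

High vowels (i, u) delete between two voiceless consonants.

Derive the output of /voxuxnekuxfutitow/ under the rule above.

voxxnekxfttow

/u/ is a high vowel flanked by voiceless consonants /x/ and /x/, so it deletes.
/u/ is a high vowel flanked by voiceless consonants /k/ and /x/, so it deletes.
/u/ is a high vowel flanked by voiceless consonants /f/ and /t/, so it deletes.
/i/ is a high vowel flanked by voiceless consonants /t/ and /t/, so it deletes.
Surface form: [voxxnekxfttow].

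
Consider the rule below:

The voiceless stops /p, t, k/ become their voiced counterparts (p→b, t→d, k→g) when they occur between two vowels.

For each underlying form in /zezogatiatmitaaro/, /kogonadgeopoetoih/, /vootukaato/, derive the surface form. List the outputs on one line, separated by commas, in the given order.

/zezogatiatmitaaro/: /t/ is a voiceless stop between vowels /a/ and /i/, so it voices to [d]. /t/ is a voiceless stop between vowels /i/ and /a/, so it voices to [d]. → [zezogadiatmidaaro].
/kogonadgeopoetoih/: /p/ is a voiceless stop between vowels /o/ and /o/, so it voices to [b]. /t/ is a voiceless stop between vowels /e/ and /o/, so it voices to [d]. → [kogonadgeoboedoih].
/vootukaato/: /t/ is a voiceless stop between vowels /o/ and /u/, so it voices to [d]. /k/ is a voiceless stop between vowels /u/ and /a/, so it voices to [g]. /t/ is a voiceless stop between vowels /a/ and /o/, so it voices to [d]. → [voodugaado].

zezogadiatmidaaro, kogonadgeoboedoih, voodugaado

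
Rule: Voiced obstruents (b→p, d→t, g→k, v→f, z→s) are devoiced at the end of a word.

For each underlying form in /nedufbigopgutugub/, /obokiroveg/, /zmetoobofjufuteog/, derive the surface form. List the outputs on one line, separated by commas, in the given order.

/nedufbigopgutugub/: /b/ is a voiced obstruent in word-final position, so it devoices to [p]. → [nedufbigopgutugup].
/obokiroveg/: /g/ is a voiced obstruent in word-final position, so it devoices to [k]. → [obokirovek].
/zmetoobofjufuteog/: /g/ is a voiced obstruent in word-final position, so it devoices to [k]. → [zmetoobofjufuteok].

nedufbigopgutugup, obokirovek, zmetoobofjufuteok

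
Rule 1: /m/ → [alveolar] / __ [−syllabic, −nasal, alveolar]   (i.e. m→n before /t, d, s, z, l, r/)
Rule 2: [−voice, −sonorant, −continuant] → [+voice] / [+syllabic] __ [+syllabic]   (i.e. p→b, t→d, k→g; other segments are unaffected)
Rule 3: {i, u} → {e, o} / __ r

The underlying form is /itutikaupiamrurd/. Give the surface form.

Rule 1 (nasal place assimilation): /m/ precedes the alveolar consonant /r/, so it assimilates in place to [n]. /itutikaupiamrurd/ → itutikaupianrurd.
Rule 2 (intervocalic voicing): /t/ is a voiceless stop between vowels /i/ and /u/, so it voices to [d]. /t/ is a voiceless stop between vowels /u/ and /i/, so it voices to [d]. /k/ is a voiceless stop between vowels /i/ and /a/, so it voices to [g]. /p/ is a voiceless stop between vowels /u/ and /i/, so it voices to [b]. /itutikaupianrurd/ → idudigaubianrurd.
Rule 3 (pre-rhotic lowering): /u/ is a high vowel immediately before /r/, so it lowers to [o]. /idudigaubianrurd/ → idudigaubianrord.

idudigaubianrord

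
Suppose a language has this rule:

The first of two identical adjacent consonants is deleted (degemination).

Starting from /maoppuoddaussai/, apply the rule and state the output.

maopuodausai

/pp/ is a geminate; the first /p/ deletes.
/dd/ is a geminate; the first /d/ deletes.
/ss/ is a geminate; the first /s/ deletes.
The other instances of /m/, /p/, /d/, /s/ do not occur in the required environment and remain unchanged.
Surface form: [maopuodausai].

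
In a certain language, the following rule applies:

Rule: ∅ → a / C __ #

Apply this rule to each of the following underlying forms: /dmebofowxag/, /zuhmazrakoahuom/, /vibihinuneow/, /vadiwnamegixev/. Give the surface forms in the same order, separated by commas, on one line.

dmebofowxaga, zuhmazrakoahuoma, vibihinuneowa, vadiwnamegixeva

/dmebofowxag/: the form ends in the consonant /g/, so [a] is inserted word-finally. → [dmebofowxaga].
/zuhmazrakoahuom/: the form ends in the consonant /m/, so [a] is inserted word-finally. → [zuhmazrakoahuoma].
/vibihinuneow/: the form ends in the consonant /w/, so [a] is inserted word-finally. → [vibihinuneowa].
/vadiwnamegixev/: the form ends in the consonant /v/, so [a] is inserted word-finally. → [vadiwnamegixeva].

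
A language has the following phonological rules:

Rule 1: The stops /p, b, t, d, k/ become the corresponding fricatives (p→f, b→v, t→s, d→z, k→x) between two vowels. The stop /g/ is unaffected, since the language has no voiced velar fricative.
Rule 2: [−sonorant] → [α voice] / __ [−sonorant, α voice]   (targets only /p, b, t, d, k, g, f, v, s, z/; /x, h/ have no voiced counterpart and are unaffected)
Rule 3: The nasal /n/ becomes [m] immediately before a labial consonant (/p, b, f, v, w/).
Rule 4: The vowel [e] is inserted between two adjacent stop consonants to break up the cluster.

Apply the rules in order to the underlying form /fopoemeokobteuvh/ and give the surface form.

Rule 1 (intervocalic spirantization): /p/ is a stop between vowels /o/ and /o/, so it spirantizes to the fricative [f]. /k/ is a stop between vowels /o/ and /o/, so it spirantizes to the fricative [x]. /fopoemeokobteuvh/ → fofoemeoxobteuvh.
Rule 2 (regressive voicing assimilation): /b/ precedes the voiceless obstruent /t/, so it devoices to [p] by assimilation. /v/ precedes the voiceless obstruent /h/, so it devoices to [f] by assimilation. /fofoemeoxobteuvh/ → fofoemeoxopteufh.
Rule 3 (nasal place assimilation): no segment meets the environment; /fofoemeoxopteufh/ is unchanged.
Rule 4 (stop-cluster e-epenthesis): /p/ and /t/ form a stop–stop cluster, so [e] is inserted between them. /fofoemeoxopteufh/ → fofoemeoxopeteufh.

fofoemeoxopeteufh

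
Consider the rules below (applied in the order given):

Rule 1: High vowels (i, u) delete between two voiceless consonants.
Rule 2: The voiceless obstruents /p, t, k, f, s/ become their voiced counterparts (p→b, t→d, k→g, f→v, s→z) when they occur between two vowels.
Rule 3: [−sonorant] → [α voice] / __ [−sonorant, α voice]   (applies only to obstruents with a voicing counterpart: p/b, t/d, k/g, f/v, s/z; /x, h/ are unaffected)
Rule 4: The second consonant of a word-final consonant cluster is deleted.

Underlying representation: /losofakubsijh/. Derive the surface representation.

Rule 1 (high vowel syncope): no segment meets the environment; /losofakubsijh/ is unchanged.
Rule 2 (intervocalic voicing): /s/ is a voiceless obstruent between vowels /o/ and /o/, so it voices to [z]. /f/ is a voiceless obstruent between vowels /o/ and /a/, so it voices to [v]. /k/ is a voiceless obstruent between vowels /a/ and /u/, so it voices to [g]. /losofakubsijh/ → lozovagubsijh.
Rule 3 (regressive voicing assimilation): /b/ precedes the voiceless obstruent /s/, so it devoices to [p] by assimilation. /lozovagubsijh/ → lozovagupsijh.
Rule 4 (final cluster simplification): /h/ is the second consonant of a word-final cluster /jh/, so it deletes. /lozovagupsijh/ → lozovagupsij.

lozovagupsij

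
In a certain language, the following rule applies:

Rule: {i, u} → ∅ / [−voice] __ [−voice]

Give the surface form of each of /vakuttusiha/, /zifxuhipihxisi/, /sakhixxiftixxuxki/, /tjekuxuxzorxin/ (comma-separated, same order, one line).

vakttsha, zifxhphxsi, sakhxxftxxxki, tjekxxzorxin

/vakuttusiha/: /u/ is a high vowel flanked by voiceless consonants /k/ and /t/, so it deletes. /u/ is a high vowel flanked by voiceless consonants /t/ and /s/, so it deletes. /i/ is a high vowel flanked by voiceless consonants /s/ and /h/, so it deletes. → [vakttsha].
/zifxuhipihxisi/: /u/ is a high vowel flanked by voiceless consonants /x/ and /h/, so it deletes. /i/ is a high vowel flanked by voiceless consonants /h/ and /p/, so it deletes. /i/ is a high vowel flanked by voiceless consonants /p/ and /h/, so it deletes. /i/ is a high vowel flanked by voiceless consonants /x/ and /s/, so it deletes. → [zifxhphxsi].
/sakhixxiftixxuxki/: /i/ is a high vowel flanked by voiceless consonants /h/ and /x/, so it deletes. /i/ is a high vowel flanked by voiceless consonants /x/ and /f/, so it deletes. /i/ is a high vowel flanked by voiceless consonants /t/ and /x/, so it deletes. /u/ is a high vowel flanked by voiceless consonants /x/ and /x/, so it deletes. → [sakhxxftxxxki].
/tjekuxuxzorxin/: /u/ is a high vowel flanked by voiceless consonants /k/ and /x/, so it deletes. /u/ is a high vowel flanked by voiceless consonants /x/ and /x/, so it deletes. → [tjekxxzorxin].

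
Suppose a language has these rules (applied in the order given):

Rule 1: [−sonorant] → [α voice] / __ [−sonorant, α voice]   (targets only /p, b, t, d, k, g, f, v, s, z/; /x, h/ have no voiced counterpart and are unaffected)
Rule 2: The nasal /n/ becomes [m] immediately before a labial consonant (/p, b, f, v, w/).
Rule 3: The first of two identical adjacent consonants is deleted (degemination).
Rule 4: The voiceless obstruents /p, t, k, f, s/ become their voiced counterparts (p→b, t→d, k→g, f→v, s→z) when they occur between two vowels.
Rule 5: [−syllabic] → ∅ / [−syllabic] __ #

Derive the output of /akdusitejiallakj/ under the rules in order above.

agduzidejialak

Rule 1 (regressive voicing assimilation): /k/ precedes the voiced obstruent /d/, so it voices to [g] by assimilation. /akdusitejiallakj/ → agdusitejiallakj.
Rule 2 (nasal place assimilation): no segment meets the environment; /agdusitejiallakj/ is unchanged.
Rule 3 (degemination): /ll/ is a geminate; the first /l/ deletes. /agdusitejiallakj/ → agdusitejialakj.
Rule 4 (intervocalic voicing): /s/ is a voiceless obstruent between vowels /u/ and /i/, so it voices to [z]. /t/ is a voiceless obstruent between vowels /i/ and /e/, so it voices to [d]. /agdusitejialakj/ → agduzidejialakj.
Rule 5 (final cluster simplification): /j/ is the second consonant of a word-final cluster /kj/, so it deletes. /agduzidejialakj/ → agduzidejialak.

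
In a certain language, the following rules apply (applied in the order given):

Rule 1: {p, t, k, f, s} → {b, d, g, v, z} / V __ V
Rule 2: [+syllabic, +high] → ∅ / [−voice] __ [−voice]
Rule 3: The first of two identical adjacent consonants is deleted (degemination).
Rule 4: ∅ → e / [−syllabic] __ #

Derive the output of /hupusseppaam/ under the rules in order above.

hubusepaame

Rule 1 (intervocalic voicing): /p/ is a voiceless obstruent between vowels /u/ and /u/, so it voices to [b]. /hupusseppaam/ → hubusseppaam.
Rule 2 (high vowel syncope): no segment meets the environment; /hubusseppaam/ is unchanged.
Rule 3 (degemination): /ss/ is a geminate; the first /s/ deletes. /pp/ is a geminate; the first /p/ deletes. /hubusseppaam/ → hubusepaam.
Rule 4 (final e-epenthesis): the form ends in the consonant /m/, so [e] is inserted word-finally. /hubusepaam/ → hubusepaame.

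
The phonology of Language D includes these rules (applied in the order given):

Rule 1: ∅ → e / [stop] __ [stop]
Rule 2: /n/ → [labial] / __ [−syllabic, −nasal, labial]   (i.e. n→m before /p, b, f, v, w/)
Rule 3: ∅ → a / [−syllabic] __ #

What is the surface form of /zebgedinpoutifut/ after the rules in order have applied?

Rule 1 (stop-cluster e-epenthesis): /b/ and /g/ form a stop–stop cluster, so [e] is inserted between them. /zebgedinpoutifut/ → zebegedinpoutifut.
Rule 2 (nasal place assimilation): /n/ precedes the labial consonant /p/, so it assimilates in place to [m]. /zebegedinpoutifut/ → zebegedimpoutifut.
Rule 3 (final a-epenthesis): the form ends in the consonant /t/, so [a] is inserted word-finally. /zebegedimpoutifut/ → zebegedimpoutifuta.

zebegedimpoutifuta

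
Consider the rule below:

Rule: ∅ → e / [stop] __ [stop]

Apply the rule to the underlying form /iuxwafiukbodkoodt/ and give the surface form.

/k/ and /b/ form a stop–stop cluster, so [e] is inserted between them.
/d/ and /k/ form a stop–stop cluster, so [e] is inserted between them.
/d/ and /t/ form a stop–stop cluster, so [e] is inserted between them.
Surface form: [iuxwafiukebodekoodet].

iuxwafiukebodekoodet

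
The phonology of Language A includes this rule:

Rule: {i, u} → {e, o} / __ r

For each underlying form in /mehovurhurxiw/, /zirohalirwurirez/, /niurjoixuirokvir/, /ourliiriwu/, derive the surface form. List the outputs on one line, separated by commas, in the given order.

/mehovurhurxiw/: /u/ is a high vowel immediately before /r/, so it lowers to [o]. /u/ is a high vowel immediately before /r/, so it lowers to [o]. → [mehovorhorxiw].
/zirohalirwurirez/: /i/ is a high vowel immediately before /r/, so it lowers to [e]. /i/ is a high vowel immediately before /r/, so it lowers to [e]. /u/ is a high vowel immediately before /r/, so it lowers to [o]. /i/ is a high vowel immediately before /r/, so it lowers to [e]. → [zerohalerworerez].
/niurjoixuirokvir/: /u/ is a high vowel immediately before /r/, so it lowers to [o]. /i/ is a high vowel immediately before /r/, so it lowers to [e]. /i/ is a high vowel immediately before /r/, so it lowers to [e]. → [niorjoixuerokver].
/ourliiriwu/: /u/ is a high vowel immediately before /r/, so it lowers to [o]. /i/ is a high vowel immediately before /r/, so it lowers to [e]. → [oorlieriwu].

mehovorhorxiw, zerohalerworerez, niorjoixuerokver, oorlieriwu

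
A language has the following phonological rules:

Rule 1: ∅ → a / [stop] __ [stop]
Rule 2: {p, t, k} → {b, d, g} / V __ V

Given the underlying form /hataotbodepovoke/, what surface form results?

hadaodabodebovoge

Rule 1 (stop-cluster a-epenthesis): /t/ and /b/ form a stop–stop cluster, so [a] is inserted between them. /hataotbodepovoke/ → hataotabodepovoke.
Rule 2 (intervocalic voicing): /t/ is a voiceless stop between vowels /a/ and /a/, so it voices to [d]. /t/ is a voiceless stop between vowels /o/ and /a/, so it voices to [d]. /p/ is a voiceless stop between vowels /e/ and /o/, so it voices to [b]. /k/ is a voiceless stop between vowels /o/ and /e/, so it voices to [g]. /hataotabodepovoke/ → hadaodabodebovoge.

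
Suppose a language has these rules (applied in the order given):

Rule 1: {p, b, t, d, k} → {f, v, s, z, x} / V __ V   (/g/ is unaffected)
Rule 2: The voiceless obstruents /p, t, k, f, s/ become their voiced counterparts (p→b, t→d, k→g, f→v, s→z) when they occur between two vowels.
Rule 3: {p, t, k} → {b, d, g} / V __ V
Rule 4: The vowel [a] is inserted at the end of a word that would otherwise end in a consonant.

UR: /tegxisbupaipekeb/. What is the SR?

tegxisbuvaivexeba

Rule 1 (intervocalic spirantization): /p/ is a stop between vowels /u/ and /a/, so it spirantizes to the fricative [f]. /p/ is a stop between vowels /i/ and /e/, so it spirantizes to the fricative [f]. /k/ is a stop between vowels /e/ and /e/, so it spirantizes to the fricative [x]. /tegxisbupaipekeb/ → tegxisbufaifexeb.
Rule 2 (intervocalic voicing): /f/ is a voiceless obstruent between vowels /u/ and /a/, so it voices to [v]. /f/ is a voiceless obstruent between vowels /i/ and /e/, so it voices to [v]. /tegxisbufaifexeb/ → tegxisbuvaivexeb.
Rule 3 (intervocalic voicing): no segment meets the environment; /tegxisbuvaivexeb/ is unchanged.
Rule 4 (final a-epenthesis): the form ends in the consonant /b/, so [a] is inserted word-finally. /tegxisbuvaivexeb/ → tegxisbuvaivexeba.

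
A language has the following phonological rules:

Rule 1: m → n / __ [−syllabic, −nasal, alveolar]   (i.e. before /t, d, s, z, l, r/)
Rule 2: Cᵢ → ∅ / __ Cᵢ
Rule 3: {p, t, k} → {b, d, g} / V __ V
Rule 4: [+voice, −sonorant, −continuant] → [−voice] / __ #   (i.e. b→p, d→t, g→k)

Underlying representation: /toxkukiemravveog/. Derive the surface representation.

toxkugienraveok

Rule 1 (nasal place assimilation): /m/ precedes the alveolar consonant /r/, so it assimilates in place to [n]. /toxkukiemravveog/ → toxkukienravveog.
Rule 2 (degemination): /vv/ is a geminate; the first /v/ deletes. /toxkukienravveog/ → toxkukienraveog.
Rule 3 (intervocalic voicing): /k/ is a voiceless stop between vowels /u/ and /i/, so it voices to [g]. /toxkukienraveog/ → toxkugienraveog.
Rule 4 (final devoicing): /g/ is a voiced stop in word-final position, so it devoices to [k]. /toxkugienraveog/ → toxkugienraveok.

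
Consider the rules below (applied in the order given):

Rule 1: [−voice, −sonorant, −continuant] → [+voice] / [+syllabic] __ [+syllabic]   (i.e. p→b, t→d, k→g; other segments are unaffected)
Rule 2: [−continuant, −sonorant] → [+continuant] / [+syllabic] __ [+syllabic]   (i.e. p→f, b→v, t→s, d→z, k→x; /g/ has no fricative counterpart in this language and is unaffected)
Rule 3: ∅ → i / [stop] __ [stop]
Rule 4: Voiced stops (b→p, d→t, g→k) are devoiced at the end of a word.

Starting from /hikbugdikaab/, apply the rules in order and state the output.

hikibugidigaap

Rule 1 (intervocalic voicing): /k/ is a voiceless stop between vowels /i/ and /a/, so it voices to [g]. /hikbugdikaab/ → hikbugdigaab.
Rule 2 (intervocalic spirantization): no segment meets the environment; /hikbugdigaab/ is unchanged.
Rule 3 (stop-cluster i-epenthesis): /k/ and /b/ form a stop–stop cluster, so [i] is inserted between them. /g/ and /d/ form a stop–stop cluster, so [i] is inserted between them. /hikbugdigaab/ → hikibugidigaab.
Rule 4 (final devoicing): /b/ is a voiced stop in word-final position, so it devoices to [p]. /hikibugidigaab/ → hikibugidigaap.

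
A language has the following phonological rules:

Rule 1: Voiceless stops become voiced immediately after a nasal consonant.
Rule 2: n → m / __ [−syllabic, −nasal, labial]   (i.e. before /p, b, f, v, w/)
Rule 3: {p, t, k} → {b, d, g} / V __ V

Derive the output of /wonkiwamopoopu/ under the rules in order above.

wongiwamoboobu

Rule 1 (post-nasal voicing): /k/ is a voiceless stop immediately after the nasal /n/, so it voices to [g]. /wonkiwamopoopu/ → wongiwamopoopu.
Rule 2 (nasal place assimilation): no segment meets the environment; /wongiwamopoopu/ is unchanged.
Rule 3 (intervocalic voicing): /p/ is a voiceless stop between vowels /o/ and /o/, so it voices to [b]. /p/ is a voiceless stop between vowels /o/ and /u/, so it voices to [b]. /wongiwamopoopu/ → wongiwamoboobu.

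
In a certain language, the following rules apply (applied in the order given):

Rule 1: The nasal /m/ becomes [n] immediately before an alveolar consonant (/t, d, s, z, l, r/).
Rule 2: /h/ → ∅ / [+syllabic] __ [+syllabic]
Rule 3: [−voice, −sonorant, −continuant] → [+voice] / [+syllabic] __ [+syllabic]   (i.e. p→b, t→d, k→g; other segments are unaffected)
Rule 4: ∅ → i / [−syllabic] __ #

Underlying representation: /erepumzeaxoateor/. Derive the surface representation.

erebunzeaxoadeori

Rule 1 (nasal place assimilation): /m/ precedes the alveolar consonant /z/, so it assimilates in place to [n]. /erepumzeaxoateor/ → erepunzeaxoateor.
Rule 2 (intervocalic h-deletion): no segment meets the environment; /erepunzeaxoateor/ is unchanged.
Rule 3 (intervocalic voicing): /p/ is a voiceless stop between vowels /e/ and /u/, so it voices to [b]. /t/ is a voiceless stop between vowels /a/ and /e/, so it voices to [d]. /erepunzeaxoateor/ → erebunzeaxoadeor.
Rule 4 (final i-epenthesis): the form ends in the consonant /r/, so [i] is inserted word-finally. /erebunzeaxoadeor/ → erebunzeaxoadeori.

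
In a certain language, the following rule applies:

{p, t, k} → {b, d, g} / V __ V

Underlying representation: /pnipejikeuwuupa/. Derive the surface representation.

pnibejigeuwuuba

/p/ is a voiceless stop between vowels /i/ and /e/, so it voices to [b].
/k/ is a voiceless stop between vowels /i/ and /e/, so it voices to [g].
/p/ is a voiceless stop between vowels /u/ and /a/, so it voices to [b].
The other instance of /p/ does not occur in the required environment and remains unchanged.
Surface form: [pnibejigeuwuuba].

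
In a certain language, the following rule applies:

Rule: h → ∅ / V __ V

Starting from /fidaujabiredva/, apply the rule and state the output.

No segment of /fidaujabiredva/ meets the structural description of the rule, so the form surfaces unchanged.

fidaujabiredva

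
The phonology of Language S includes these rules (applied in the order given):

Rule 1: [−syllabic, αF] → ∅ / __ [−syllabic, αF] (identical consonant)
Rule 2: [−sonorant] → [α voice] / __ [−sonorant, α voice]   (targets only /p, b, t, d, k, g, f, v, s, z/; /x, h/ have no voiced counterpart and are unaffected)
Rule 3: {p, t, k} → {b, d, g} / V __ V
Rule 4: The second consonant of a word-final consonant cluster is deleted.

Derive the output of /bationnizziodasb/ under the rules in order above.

badioniziodaz

Rule 1 (degemination): /nn/ is a geminate; the first /n/ deletes. /zz/ is a geminate; the first /z/ deletes. /bationnizziodasb/ → bationiziodasb.
Rule 2 (regressive voicing assimilation): /s/ precedes the voiced obstruent /b/, so it voices to [z] by assimilation. /bationiziodasb/ → bationiziodazb.
Rule 3 (intervocalic voicing): /t/ is a voiceless stop between vowels /a/ and /i/, so it voices to [d]. /bationiziodazb/ → badioniziodazb.
Rule 4 (final cluster simplification): /b/ is the second consonant of a word-final cluster /zb/, so it deletes. /badioniziodazb/ → badioniziodaz.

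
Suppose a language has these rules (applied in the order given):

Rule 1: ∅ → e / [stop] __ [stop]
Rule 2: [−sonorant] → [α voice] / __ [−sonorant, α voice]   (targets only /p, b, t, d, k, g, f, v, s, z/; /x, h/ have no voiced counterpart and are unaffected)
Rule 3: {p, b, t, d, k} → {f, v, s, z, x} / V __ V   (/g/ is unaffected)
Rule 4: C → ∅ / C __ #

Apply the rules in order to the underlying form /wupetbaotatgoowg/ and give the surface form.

wufesevaosasegoow

Rule 1 (stop-cluster e-epenthesis): /t/ and /b/ form a stop–stop cluster, so [e] is inserted between them. /t/ and /g/ form a stop–stop cluster, so [e] is inserted between them. /wupetbaotatgoowg/ → wupetebaotategoowg.
Rule 2 (regressive voicing assimilation): no segment meets the environment; /wupetebaotategoowg/ is unchanged.
Rule 3 (intervocalic spirantization): /p/ is a stop between vowels /u/ and /e/, so it spirantizes to the fricative [f]. /t/ is a stop between vowels /e/ and /e/, so it spirantizes to the fricative [s]. /b/ is a stop between vowels /e/ and /a/, so it spirantizes to the fricative [v]. /t/ is a stop between vowels /o/ and /a/, so it spirantizes to the fricative [s]. /t/ is a stop between vowels /a/ and /e/, so it spirantizes to the fricative [s]. /wupetebaotategoowg/ → wufesevaosasegoowg.
Rule 4 (final cluster simplification): /g/ is the second consonant of a word-final cluster /wg/, so it deletes. /wufesevaosasegoowg/ → wufesevaosasegoow.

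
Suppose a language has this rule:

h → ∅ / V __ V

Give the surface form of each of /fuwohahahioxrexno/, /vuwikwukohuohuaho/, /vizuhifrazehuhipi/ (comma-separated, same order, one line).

/fuwohahahioxrexno/: /h/ occurs between vowels /o/ and /a/, so it deletes. /h/ occurs between vowels /a/ and /a/, so it deletes. /h/ occurs between vowels /a/ and /i/, so it deletes. → [fuwoaaioxrexno].
/vuwikwukohuohuaho/: /h/ occurs between vowels /o/ and /u/, so it deletes. /h/ occurs between vowels /o/ and /u/, so it deletes. /h/ occurs between vowels /a/ and /o/, so it deletes. → [vuwikwukououao].
/vizuhifrazehuhipi/: /h/ occurs between vowels /u/ and /i/, so it deletes. /h/ occurs between vowels /e/ and /u/, so it deletes. /h/ occurs between vowels /u/ and /i/, so it deletes. → [vizuifrazeuipi].

fuwoaaioxrexno, vuwikwukououao, vizuifrazeuipi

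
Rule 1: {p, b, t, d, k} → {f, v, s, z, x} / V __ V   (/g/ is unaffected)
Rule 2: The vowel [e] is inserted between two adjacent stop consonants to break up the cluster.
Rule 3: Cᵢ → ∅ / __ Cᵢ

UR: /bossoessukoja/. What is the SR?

Rule 1 (intervocalic spirantization): /k/ is a stop between vowels /u/ and /o/, so it spirantizes to the fricative [x]. /bossoessukoja/ → bossoessuxoja.
Rule 2 (stop-cluster e-epenthesis): no segment meets the environment; /bossoessuxoja/ is unchanged.
Rule 3 (degemination): /ss/ is a geminate; the first /s/ deletes. /ss/ is a geminate; the first /s/ deletes. /bossoessuxoja/ → bosoesuxoja.

bosoesuxoja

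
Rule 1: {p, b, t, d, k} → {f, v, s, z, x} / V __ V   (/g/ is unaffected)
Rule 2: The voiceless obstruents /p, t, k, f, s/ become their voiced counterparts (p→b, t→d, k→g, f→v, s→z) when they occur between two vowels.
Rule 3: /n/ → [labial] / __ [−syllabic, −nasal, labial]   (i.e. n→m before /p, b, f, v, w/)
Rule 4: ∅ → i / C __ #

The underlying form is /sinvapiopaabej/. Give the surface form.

simvaviovaaveji

Rule 1 (intervocalic spirantization): /p/ is a stop between vowels /a/ and /i/, so it spirantizes to the fricative [f]. /p/ is a stop between vowels /o/ and /a/, so it spirantizes to the fricative [f]. /b/ is a stop between vowels /a/ and /e/, so it spirantizes to the fricative [v]. /sinvapiopaabej/ → sinvafiofaavej.
Rule 2 (intervocalic voicing): /f/ is a voiceless obstruent between vowels /a/ and /i/, so it voices to [v]. /f/ is a voiceless obstruent between vowels /o/ and /a/, so it voices to [v]. /sinvafiofaavej/ → sinvaviovaavej.
Rule 3 (nasal place assimilation): /n/ precedes the labial consonant /v/, so it assimilates in place to [m]. /sinvaviovaavej/ → simvaviovaavej.
Rule 4 (final i-epenthesis): the form ends in the consonant /j/, so [i] is inserted word-finally. /simvaviovaavej/ → simvaviovaaveji.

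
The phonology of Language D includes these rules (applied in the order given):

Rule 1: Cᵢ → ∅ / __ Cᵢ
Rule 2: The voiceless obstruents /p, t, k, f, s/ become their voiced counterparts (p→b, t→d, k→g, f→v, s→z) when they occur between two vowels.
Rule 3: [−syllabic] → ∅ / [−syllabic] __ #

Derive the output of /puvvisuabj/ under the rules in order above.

puvizuab

Rule 1 (degemination): /vv/ is a geminate; the first /v/ deletes. /puvvisuabj/ → puvisuabj.
Rule 2 (intervocalic voicing): /s/ is a voiceless obstruent between vowels /i/ and /u/, so it voices to [z]. /puvisuabj/ → puvizuabj.
Rule 3 (final cluster simplification): /j/ is the second consonant of a word-final cluster /bj/, so it deletes. /puvizuabj/ → puvizuab.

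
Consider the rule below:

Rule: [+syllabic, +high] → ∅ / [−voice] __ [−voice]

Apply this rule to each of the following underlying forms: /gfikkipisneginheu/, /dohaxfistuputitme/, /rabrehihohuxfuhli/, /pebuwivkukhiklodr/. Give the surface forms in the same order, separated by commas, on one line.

/gfikkipisneginheu/: /i/ is a high vowel flanked by voiceless consonants /f/ and /k/, so it deletes. /i/ is a high vowel flanked by voiceless consonants /k/ and /p/, so it deletes. /i/ is a high vowel flanked by voiceless consonants /p/ and /s/, so it deletes. → [gfkkpsneginheu].
/dohaxfistuputitme/: /i/ is a high vowel flanked by voiceless consonants /f/ and /s/, so it deletes. /u/ is a high vowel flanked by voiceless consonants /t/ and /p/, so it deletes. /u/ is a high vowel flanked by voiceless consonants /p/ and /t/, so it deletes. /i/ is a high vowel flanked by voiceless consonants /t/ and /t/, so it deletes. → [dohaxfstpttme].
/rabrehihohuxfuhli/: /i/ is a high vowel flanked by voiceless consonants /h/ and /h/, so it deletes. /u/ is a high vowel flanked by voiceless consonants /h/ and /x/, so it deletes. /u/ is a high vowel flanked by voiceless consonants /f/ and /h/, so it deletes. → [rabrehhohxfhli].
/pebuwivkukhiklodr/: /u/ is a high vowel flanked by voiceless consonants /k/ and /k/, so it deletes. /i/ is a high vowel flanked by voiceless consonants /h/ and /k/, so it deletes. → [pebuwivkkhklodr].

gfkkpsneginheu, dohaxfstpttme, rabrehhohxfhli, pebuwivkkhklodr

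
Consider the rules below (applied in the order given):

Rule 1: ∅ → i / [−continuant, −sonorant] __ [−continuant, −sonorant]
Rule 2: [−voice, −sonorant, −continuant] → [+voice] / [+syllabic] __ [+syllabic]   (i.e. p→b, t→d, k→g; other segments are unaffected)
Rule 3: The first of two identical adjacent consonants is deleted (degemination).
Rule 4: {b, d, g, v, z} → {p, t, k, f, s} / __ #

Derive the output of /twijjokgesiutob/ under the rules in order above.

Rule 1 (stop-cluster i-epenthesis): /k/ and /g/ form a stop–stop cluster, so [i] is inserted between them. /twijjokgesiutob/ → twijjokigesiutob.
Rule 2 (intervocalic voicing): /k/ is a voiceless stop between vowels /o/ and /i/, so it voices to [g]. /t/ is a voiceless stop between vowels /u/ and /o/, so it voices to [d]. /twijjokigesiutob/ → twijjogigesiudob.
Rule 3 (degemination): /jj/ is a geminate; the first /j/ deletes. /twijjogigesiudob/ → twijogigesiudob.
Rule 4 (final devoicing): /b/ is a voiced obstruent in word-final position, so it devoices to [p]. /twijogigesiudob/ → twijogigesiudop.

twijogigesiudop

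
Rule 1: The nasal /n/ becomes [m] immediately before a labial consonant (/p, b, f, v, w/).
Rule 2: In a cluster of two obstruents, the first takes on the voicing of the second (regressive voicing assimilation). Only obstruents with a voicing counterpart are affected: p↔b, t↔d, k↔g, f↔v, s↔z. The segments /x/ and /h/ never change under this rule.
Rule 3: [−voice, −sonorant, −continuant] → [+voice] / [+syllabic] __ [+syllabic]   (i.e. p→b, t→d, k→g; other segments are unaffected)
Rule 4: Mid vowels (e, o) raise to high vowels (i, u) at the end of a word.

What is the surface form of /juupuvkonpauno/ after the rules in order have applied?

juubufkompaunu

Rule 1 (nasal place assimilation): /n/ precedes the labial consonant /p/, so it assimilates in place to [m]. /juupuvkonpauno/ → juupuvkompauno.
Rule 2 (regressive voicing assimilation): /v/ precedes the voiceless obstruent /k/, so it devoices to [f] by assimilation. /juupuvkompauno/ → juupufkompauno.
Rule 3 (intervocalic voicing): /p/ is a voiceless stop between vowels /u/ and /u/, so it voices to [b]. /juupufkompauno/ → juubufkompauno.
Rule 4 (final vowel raising): /o/ is a mid vowel in word-final position, so it raises to [u]. /juubufkompauno/ → juubufkompaunu.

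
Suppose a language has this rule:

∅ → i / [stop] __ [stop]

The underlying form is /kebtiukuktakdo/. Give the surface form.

kebitiukukitakido

/b/ and /t/ form a stop–stop cluster, so [i] is inserted between them.
/k/ and /t/ form a stop–stop cluster, so [i] is inserted between them.
/k/ and /d/ form a stop–stop cluster, so [i] is inserted between them.
Surface form: [kebitiukukitakido].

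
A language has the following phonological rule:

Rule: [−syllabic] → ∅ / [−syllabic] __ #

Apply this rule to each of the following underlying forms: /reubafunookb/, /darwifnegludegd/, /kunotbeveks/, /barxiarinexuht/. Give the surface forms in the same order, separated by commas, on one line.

/reubafunookb/: /b/ is the second consonant of a word-final cluster /kb/, so it deletes. → [reubafunook].
/darwifnegludegd/: /d/ is the second consonant of a word-final cluster /gd/, so it deletes. → [darwifnegludeg].
/kunotbeveks/: /s/ is the second consonant of a word-final cluster /ks/, so it deletes. → [kunotbevek].
/barxiarinexuht/: /t/ is the second consonant of a word-final cluster /ht/, so it deletes. → [barxiarinexuh].

reubafunook, darwifnegludeg, kunotbevek, barxiarinexuh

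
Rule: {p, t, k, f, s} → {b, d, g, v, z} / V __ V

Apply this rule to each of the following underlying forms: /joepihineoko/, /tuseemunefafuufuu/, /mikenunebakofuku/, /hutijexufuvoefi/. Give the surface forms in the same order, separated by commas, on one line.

/joepihineoko/: /p/ is a voiceless obstruent between vowels /e/ and /i/, so it voices to [b]. /k/ is a voiceless obstruent between vowels /o/ and /o/, so it voices to [g]. → [joebihineogo].
/tuseemunefafuufuu/: /s/ is a voiceless obstruent between vowels /u/ and /e/, so it voices to [z]. /f/ is a voiceless obstruent between vowels /e/ and /a/, so it voices to [v]. /f/ is a voiceless obstruent between vowels /a/ and /u/, so it voices to [v]. /f/ is a voiceless obstruent between vowels /u/ and /u/, so it voices to [v]. → [tuzeemunevavuuvuu].
/mikenunebakofuku/: /k/ is a voiceless obstruent between vowels /i/ and /e/, so it voices to [g]. /k/ is a voiceless obstruent between vowels /a/ and /o/, so it voices to [g]. /f/ is a voiceless obstruent between vowels /o/ and /u/, so it voices to [v]. /k/ is a voiceless obstruent between vowels /u/ and /u/, so it voices to [g]. → [migenunebagovugu].
/hutijexufuvoefi/: /t/ is a voiceless obstruent between vowels /u/ and /i/, so it voices to [d]. /f/ is a voiceless obstruent between vowels /u/ and /u/, so it voices to [v]. /f/ is a voiceless obstruent between vowels /e/ and /i/, so it voices to [v]. → [hudijexuvuvoevi].

joebihineogo, tuzeemunevavuuvuu, migenunebagovugu, hudijexuvuvoevi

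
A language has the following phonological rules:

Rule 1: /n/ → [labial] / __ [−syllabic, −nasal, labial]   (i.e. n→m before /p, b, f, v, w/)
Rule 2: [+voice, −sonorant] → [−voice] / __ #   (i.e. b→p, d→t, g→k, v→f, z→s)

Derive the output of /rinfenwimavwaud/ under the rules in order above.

rimfemwimavwaut

Rule 1 (nasal place assimilation): /n/ precedes the labial consonant /f/, so it assimilates in place to [m]. /n/ precedes the labial consonant /w/, so it assimilates in place to [m]. /rinfenwimavwaud/ → rimfemwimavwaud.
Rule 2 (final devoicing): /d/ is a voiced obstruent in word-final position, so it devoices to [t]. /rimfemwimavwaud/ → rimfemwimavwaut.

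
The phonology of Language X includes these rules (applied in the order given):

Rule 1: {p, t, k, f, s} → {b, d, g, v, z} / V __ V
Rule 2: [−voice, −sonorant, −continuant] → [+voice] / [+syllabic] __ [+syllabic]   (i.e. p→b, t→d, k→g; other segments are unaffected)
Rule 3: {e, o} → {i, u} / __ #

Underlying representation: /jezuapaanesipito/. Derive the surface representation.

jezuabaanezibidu

Rule 1 (intervocalic voicing): /p/ is a voiceless obstruent between vowels /a/ and /a/, so it voices to [b]. /s/ is a voiceless obstruent between vowels /e/ and /i/, so it voices to [z]. /p/ is a voiceless obstruent between vowels /i/ and /i/, so it voices to [b]. /t/ is a voiceless obstruent between vowels /i/ and /o/, so it voices to [d]. /jezuapaanesipito/ → jezuabaanezibido.
Rule 2 (intervocalic voicing): no segment meets the environment; /jezuabaanezibido/ is unchanged.
Rule 3 (final vowel raising): /o/ is a mid vowel in word-final position, so it raises to [u]. /jezuabaanezibido/ → jezuabaanezibidu.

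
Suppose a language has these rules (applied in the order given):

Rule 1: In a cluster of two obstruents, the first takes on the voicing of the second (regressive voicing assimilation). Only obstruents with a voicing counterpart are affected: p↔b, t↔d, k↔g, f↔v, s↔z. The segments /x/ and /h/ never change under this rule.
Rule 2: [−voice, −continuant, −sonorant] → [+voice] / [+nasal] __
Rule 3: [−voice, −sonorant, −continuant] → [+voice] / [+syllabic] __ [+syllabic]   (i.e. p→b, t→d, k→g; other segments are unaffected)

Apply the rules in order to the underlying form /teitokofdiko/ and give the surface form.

Rule 1 (regressive voicing assimilation): /f/ precedes the voiced obstruent /d/, so it voices to [v] by assimilation. /teitokofdiko/ → teitokovdiko.
Rule 2 (post-nasal voicing): no segment meets the environment; /teitokovdiko/ is unchanged.
Rule 3 (intervocalic voicing): /t/ is a voiceless stop between vowels /i/ and /o/, so it voices to [d]. /k/ is a voiceless stop between vowels /o/ and /o/, so it voices to [g]. /k/ is a voiceless stop between vowels /i/ and /o/, so it voices to [g]. /teitokovdiko/ → teidogovdigo.

teidogovdigo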